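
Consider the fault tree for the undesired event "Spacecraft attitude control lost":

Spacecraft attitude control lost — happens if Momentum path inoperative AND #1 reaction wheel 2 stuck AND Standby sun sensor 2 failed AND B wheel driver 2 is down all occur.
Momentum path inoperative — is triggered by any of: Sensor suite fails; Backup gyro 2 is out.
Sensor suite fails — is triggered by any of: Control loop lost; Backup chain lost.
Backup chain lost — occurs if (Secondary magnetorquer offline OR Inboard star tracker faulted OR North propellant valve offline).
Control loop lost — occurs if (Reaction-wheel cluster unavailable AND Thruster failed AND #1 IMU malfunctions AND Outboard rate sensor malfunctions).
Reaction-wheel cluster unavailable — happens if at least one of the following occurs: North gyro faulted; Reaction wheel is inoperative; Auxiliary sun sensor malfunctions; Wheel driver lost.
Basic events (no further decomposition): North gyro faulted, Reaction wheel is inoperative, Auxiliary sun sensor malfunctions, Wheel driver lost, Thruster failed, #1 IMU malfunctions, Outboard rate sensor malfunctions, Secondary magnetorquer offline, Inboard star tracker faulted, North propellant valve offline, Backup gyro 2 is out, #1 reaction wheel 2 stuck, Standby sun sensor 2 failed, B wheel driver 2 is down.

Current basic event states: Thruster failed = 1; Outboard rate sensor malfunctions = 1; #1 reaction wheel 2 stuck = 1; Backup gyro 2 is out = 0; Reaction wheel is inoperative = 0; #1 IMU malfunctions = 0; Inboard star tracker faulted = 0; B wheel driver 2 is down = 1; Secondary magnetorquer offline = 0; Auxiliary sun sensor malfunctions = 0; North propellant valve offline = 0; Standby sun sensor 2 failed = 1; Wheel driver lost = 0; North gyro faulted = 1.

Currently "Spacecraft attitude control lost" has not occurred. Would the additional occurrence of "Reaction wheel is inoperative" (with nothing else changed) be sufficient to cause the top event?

No

Counterfactual: set "Reaction wheel is inoperative" to occurred.
Reaction-wheel cluster unavailable [OR]: North gyro faulted=occurs, Reaction wheel is inoperative=occurs, Auxiliary sun sensor malfunctions=not, Wheel driver lost=not → at least one input occurs → occurs.
Control loop lost [AND]: Reaction-wheel cluster unavailable=occurs, Thruster failed=occurs, #1 IMU malfunctions=not, Outboard rate sensor malfunctions=occurs → not all inputs occur → does not occur.
Backup chain lost [OR]: Secondary magnetorquer offline=not, Inboard star tracker faulted=not, North propellant valve offline=not → no input occurs → does not occur.
Sensor suite fails [OR]: Control loop lost=not, Backup chain lost=not → no input occurs → does not occur.
Momentum path inoperative [OR]: Sensor suite fails=not, Backup gyro 2 is out=not → no input occurs → does not occur.
Spacecraft attitude control lost [AND]: Momentum path inoperative=not, #1 reaction wheel 2 stuck=occurs, Standby sun sensor 2 failed=occurs, B wheel driver 2 is down=occurs → not all inputs occur → does not occur.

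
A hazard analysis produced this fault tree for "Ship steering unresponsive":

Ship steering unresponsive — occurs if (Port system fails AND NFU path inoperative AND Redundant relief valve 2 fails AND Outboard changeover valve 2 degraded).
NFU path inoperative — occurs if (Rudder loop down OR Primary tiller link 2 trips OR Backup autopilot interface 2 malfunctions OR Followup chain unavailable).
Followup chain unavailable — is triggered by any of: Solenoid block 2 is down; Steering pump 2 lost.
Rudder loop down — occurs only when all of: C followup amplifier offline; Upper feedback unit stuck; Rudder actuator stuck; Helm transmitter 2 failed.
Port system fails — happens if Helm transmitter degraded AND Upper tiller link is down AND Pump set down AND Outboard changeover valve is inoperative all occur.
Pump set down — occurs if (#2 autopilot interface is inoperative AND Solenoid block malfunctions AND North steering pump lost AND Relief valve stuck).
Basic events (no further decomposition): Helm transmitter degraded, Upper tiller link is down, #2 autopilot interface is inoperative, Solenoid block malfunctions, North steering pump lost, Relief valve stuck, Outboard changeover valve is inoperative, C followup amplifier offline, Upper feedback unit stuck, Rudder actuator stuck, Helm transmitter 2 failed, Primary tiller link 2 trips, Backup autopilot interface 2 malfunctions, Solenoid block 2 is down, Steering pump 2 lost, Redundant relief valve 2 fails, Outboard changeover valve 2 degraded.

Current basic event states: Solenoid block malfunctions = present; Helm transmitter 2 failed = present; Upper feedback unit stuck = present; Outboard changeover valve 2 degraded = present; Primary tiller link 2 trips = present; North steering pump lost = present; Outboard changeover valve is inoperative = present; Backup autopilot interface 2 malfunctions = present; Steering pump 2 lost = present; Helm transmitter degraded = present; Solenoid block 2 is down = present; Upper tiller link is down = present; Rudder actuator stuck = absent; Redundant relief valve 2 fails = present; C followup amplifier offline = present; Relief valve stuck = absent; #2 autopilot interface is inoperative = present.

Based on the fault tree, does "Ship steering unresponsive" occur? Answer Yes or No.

No

Pump set down [AND]: #2 autopilot interface is inoperative=occurs, Solenoid block malfunctions=occurs, North steering pump lost=occurs, Relief valve stuck=not → not all inputs occur → does not occur.
Port system fails [AND]: Helm transmitter degraded=occurs, Upper tiller link is down=occurs, Pump set down=not, Outboard changeover valve is inoperative=occurs → not all inputs occur → does not occur.
Rudder loop down [AND]: C followup amplifier offline=occurs, Upper feedback unit stuck=occurs, Rudder actuator stuck=not, Helm transmitter 2 failed=occurs → not all inputs occur → does not occur.
Followup chain unavailable [OR]: Solenoid block 2 is down=occurs, Steering pump 2 lost=occurs → at least one input occurs → occurs.
NFU path inoperative [OR]: Rudder loop down=not, Primary tiller link 2 trips=occurs, Backup autopilot interface 2 malfunctions=occurs, Followup chain unavailable=occurs → at least one input occurs → occurs.
Ship steering unresponsive [AND]: Port system fails=not, NFU path inoperative=occurs, Redundant relief valve 2 fails=occurs, Outboard changeover valve 2 degraded=occurs → not all inputs occur → does not occur.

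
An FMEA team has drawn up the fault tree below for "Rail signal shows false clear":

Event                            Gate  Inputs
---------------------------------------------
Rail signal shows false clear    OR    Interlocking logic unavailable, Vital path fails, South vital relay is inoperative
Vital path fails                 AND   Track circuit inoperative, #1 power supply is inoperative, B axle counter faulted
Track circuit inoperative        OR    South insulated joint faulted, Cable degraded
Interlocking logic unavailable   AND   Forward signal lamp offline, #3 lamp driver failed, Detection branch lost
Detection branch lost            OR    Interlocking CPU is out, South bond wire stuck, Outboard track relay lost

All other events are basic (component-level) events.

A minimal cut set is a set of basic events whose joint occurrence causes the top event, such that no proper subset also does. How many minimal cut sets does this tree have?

Detection branch lost [OR]: union of children's cut sets → 3 cut set(s).
Interlocking logic unavailable [AND]: one cut set from each child combined → 1 × 1 × 3 = 3 cut set(s).
Track circuit inoperative [OR]: union of children's cut sets → 2 cut set(s).
Vital path fails [AND]: one cut set from each child combined → 2 × 1 × 1 = 2 cut set(s).
Rail signal shows false clear [OR]: union of children's cut sets → 6 cut set(s).
Minimal cut sets: {#3 lamp driver failed, Forward signal lamp offline, Interlocking CPU is out}; {#3 lamp driver failed, Forward signal lamp offline, South bond wire stuck}; {#3 lamp driver failed, Forward signal lamp offline, Outboard track relay lost}; {#1 power supply is inoperative, B axle counter faulted, South insulated joint faulted}; {#1 power supply is inoperative, B axle counter faulted, Cable degraded}; {South vital relay is inoperative}.

6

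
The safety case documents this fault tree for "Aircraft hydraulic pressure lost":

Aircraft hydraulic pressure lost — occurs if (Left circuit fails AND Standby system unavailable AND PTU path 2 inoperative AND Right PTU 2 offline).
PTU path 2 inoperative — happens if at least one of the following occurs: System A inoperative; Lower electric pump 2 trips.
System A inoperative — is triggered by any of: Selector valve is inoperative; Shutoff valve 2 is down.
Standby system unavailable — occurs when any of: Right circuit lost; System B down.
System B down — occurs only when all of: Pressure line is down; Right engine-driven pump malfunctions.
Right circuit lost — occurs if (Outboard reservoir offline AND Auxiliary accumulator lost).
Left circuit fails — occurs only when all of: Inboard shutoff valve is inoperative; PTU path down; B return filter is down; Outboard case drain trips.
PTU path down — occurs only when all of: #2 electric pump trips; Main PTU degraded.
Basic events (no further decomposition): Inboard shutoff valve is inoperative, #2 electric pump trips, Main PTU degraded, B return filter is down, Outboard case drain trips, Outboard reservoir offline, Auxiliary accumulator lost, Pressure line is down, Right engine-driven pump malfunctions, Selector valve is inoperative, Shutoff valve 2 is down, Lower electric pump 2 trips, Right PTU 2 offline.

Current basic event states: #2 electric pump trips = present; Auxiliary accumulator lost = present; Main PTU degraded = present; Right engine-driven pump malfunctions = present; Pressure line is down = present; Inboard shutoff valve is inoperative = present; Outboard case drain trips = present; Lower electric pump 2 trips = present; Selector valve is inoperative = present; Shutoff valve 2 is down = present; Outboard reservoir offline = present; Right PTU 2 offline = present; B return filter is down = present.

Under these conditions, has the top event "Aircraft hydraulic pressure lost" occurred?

PTU path down [AND]: #2 electric pump trips=occurs, Main PTU degraded=occurs → all inputs occur → occurs.
Left circuit fails [AND]: Inboard shutoff valve is inoperative=occurs, PTU path down=occurs, B return filter is down=occurs, Outboard case drain trips=occurs → all inputs occur → occurs.
Right circuit lost [AND]: Outboard reservoir offline=occurs, Auxiliary accumulator lost=occurs → all inputs occur → occurs.
System B down [AND]: Pressure line is down=occurs, Right engine-driven pump malfunctions=occurs → all inputs occur → occurs.
Standby system unavailable [OR]: Right circuit lost=occurs, System B down=occurs → at least one input occurs → occurs.
System A inoperative [OR]: Selector valve is inoperative=occurs, Shutoff valve 2 is down=occurs → at least one input occurs → occurs.
PTU path 2 inoperative [OR]: System A inoperative=occurs, Lower electric pump 2 trips=occurs → at least one input occurs → occurs.
Aircraft hydraulic pressure lost [AND]: Left circuit fails=occurs, Standby system unavailable=occurs, PTU path 2 inoperative=occurs, Right PTU 2 offline=occurs → all inputs occur → occurs.

Yes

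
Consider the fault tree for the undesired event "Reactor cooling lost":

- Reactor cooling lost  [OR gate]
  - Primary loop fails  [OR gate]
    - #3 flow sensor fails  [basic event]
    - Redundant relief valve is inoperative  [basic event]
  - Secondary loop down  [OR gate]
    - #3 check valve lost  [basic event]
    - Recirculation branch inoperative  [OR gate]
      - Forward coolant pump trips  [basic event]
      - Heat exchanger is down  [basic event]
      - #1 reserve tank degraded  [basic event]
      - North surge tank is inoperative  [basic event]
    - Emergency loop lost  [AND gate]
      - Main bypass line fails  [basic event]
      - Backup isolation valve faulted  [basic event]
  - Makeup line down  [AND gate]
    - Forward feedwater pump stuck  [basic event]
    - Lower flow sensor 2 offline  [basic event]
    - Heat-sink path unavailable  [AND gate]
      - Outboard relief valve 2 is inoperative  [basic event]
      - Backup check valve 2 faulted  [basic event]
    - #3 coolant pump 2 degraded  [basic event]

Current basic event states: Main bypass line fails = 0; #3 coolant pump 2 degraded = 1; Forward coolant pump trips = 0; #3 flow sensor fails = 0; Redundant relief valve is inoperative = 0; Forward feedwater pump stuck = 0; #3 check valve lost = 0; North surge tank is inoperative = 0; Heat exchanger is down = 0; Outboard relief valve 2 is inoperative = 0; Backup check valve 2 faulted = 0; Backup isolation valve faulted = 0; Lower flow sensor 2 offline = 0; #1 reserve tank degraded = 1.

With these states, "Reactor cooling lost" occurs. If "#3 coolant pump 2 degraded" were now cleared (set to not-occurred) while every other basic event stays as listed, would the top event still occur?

Counterfactual: set "#3 coolant pump 2 degraded" to not occurred.
Primary loop fails [OR]: #3 flow sensor fails=not, Redundant relief valve is inoperative=not → no input occurs → does not occur.
Recirculation branch inoperative [OR]: Forward coolant pump trips=not, Heat exchanger is down=not, #1 reserve tank degraded=occurs, North surge tank is inoperative=not → at least one input occurs → occurs.
Emergency loop lost [AND]: Main bypass line fails=not, Backup isolation valve faulted=not → not all inputs occur → does not occur.
Secondary loop down [OR]: #3 check valve lost=not, Recirculation branch inoperative=occurs, Emergency loop lost=not → at least one input occurs → occurs.
Heat-sink path unavailable [AND]: Outboard relief valve 2 is inoperative=not, Backup check valve 2 faulted=not → not all inputs occur → does not occur.
Makeup line down [AND]: Forward feedwater pump stuck=not, Lower flow sensor 2 offline=not, Heat-sink path unavailable=not, #3 coolant pump 2 degraded=not → not all inputs occur → does not occur.
Reactor cooling lost [OR]: Primary loop fails=not, Secondary loop down=occurs, Makeup line down=not → at least one input occurs → occurs.

Yes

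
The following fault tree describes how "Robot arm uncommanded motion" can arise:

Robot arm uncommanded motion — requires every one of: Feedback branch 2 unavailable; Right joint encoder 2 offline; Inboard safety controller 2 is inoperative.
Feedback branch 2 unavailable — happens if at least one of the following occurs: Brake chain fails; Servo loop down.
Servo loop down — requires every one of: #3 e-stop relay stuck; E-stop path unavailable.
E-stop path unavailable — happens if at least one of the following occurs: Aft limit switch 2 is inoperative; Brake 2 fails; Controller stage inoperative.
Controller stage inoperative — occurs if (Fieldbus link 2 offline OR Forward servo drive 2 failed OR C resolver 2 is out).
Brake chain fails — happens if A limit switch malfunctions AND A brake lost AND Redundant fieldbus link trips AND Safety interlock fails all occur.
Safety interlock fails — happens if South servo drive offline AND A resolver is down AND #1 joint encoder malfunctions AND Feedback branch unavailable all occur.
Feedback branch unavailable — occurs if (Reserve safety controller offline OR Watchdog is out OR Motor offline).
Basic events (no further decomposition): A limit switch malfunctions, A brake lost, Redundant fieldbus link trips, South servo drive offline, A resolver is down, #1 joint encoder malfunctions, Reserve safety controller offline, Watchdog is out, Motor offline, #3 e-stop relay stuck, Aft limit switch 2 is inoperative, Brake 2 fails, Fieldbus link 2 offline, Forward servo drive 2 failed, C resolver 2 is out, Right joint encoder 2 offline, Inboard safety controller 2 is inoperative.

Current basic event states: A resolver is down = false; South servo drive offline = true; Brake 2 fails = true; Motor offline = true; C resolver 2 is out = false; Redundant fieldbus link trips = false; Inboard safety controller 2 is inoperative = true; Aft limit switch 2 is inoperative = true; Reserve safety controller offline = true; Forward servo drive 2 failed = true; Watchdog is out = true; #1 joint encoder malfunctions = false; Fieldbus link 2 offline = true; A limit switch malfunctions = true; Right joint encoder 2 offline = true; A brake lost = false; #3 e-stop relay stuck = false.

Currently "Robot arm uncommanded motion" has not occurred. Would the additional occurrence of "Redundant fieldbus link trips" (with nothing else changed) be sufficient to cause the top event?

No

Counterfactual: set "Redundant fieldbus link trips" to occurred.
Feedback branch unavailable [OR]: Reserve safety controller offline=occurs, Watchdog is out=occurs, Motor offline=occurs → at least one input occurs → occurs.
Safety interlock fails [AND]: South servo drive offline=occurs, A resolver is down=not, #1 joint encoder malfunctions=not, Feedback branch unavailable=occurs → not all inputs occur → does not occur.
Brake chain fails [AND]: A limit switch malfunctions=occurs, A brake lost=not, Redundant fieldbus link trips=occurs, Safety interlock fails=not → not all inputs occur → does not occur.
Controller stage inoperative [OR]: Fieldbus link 2 offline=occurs, Forward servo drive 2 failed=occurs, C resolver 2 is out=not → at least one input occurs → occurs.
E-stop path unavailable [OR]: Aft limit switch 2 is inoperative=occurs, Brake 2 fails=occurs, Controller stage inoperative=occurs → at least one input occurs → occurs.
Servo loop down [AND]: #3 e-stop relay stuck=not, E-stop path unavailable=occurs → not all inputs occur → does not occur.
Feedback branch 2 unavailable [OR]: Brake chain fails=not, Servo loop down=not → no input occurs → does not occur.
Robot arm uncommanded motion [AND]: Feedback branch 2 unavailable=not, Right joint encoder 2 offline=occurs, Inboard safety controller 2 is inoperative=occurs → not all inputs occur → does not occur.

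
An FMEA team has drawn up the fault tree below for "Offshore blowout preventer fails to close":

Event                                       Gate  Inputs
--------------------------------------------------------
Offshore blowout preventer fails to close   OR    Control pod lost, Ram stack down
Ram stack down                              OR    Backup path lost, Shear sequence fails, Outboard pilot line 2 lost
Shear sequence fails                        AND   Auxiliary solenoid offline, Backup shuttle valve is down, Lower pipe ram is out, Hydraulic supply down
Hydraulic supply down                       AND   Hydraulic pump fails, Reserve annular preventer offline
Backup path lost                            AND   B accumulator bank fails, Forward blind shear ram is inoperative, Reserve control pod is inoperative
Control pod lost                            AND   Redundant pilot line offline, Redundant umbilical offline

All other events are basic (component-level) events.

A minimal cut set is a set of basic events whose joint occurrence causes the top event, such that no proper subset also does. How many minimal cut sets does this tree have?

4

Control pod lost [AND]: one cut set from each child combined → 1 × 1 = 1 cut set(s).
Backup path lost [AND]: one cut set from each child combined → 1 × 1 × 1 = 1 cut set(s).
Hydraulic supply down [AND]: one cut set from each child combined → 1 × 1 = 1 cut set(s).
Shear sequence fails [AND]: one cut set from each child combined → 1 × 1 × 1 × 1 = 1 cut set(s).
Ram stack down [OR]: union of children's cut sets → 3 cut set(s).
Offshore blowout preventer fails to close [OR]: union of children's cut sets → 4 cut set(s).
Minimal cut sets: {Redundant pilot line offline, Redundant umbilical offline}; {B accumulator bank fails, Forward blind shear ram is inoperative, Reserve control pod is inoperative}; {Auxiliary solenoid offline, Backup shuttle valve is down, Hydraulic pump fails, Lower pipe ram is out, Reserve annular preventer offline}; {Outboard pilot line 2 lost}.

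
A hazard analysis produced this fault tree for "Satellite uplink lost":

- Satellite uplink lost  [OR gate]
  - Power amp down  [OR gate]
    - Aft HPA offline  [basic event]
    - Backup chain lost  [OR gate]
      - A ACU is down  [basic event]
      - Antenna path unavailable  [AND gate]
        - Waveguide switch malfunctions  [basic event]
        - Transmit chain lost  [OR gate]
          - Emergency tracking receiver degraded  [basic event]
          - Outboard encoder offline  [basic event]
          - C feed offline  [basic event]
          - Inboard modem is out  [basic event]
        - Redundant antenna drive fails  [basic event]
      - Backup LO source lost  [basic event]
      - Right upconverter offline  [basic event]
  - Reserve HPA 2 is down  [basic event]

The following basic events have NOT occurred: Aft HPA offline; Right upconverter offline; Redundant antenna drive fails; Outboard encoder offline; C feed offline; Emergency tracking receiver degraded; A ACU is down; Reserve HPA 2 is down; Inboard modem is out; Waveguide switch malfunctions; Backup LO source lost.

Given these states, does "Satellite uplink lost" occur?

No

Transmit chain lost [OR]: Emergency tracking receiver degraded=not, Outboard encoder offline=not, C feed offline=not, Inboard modem is out=not → no input occurs → does not occur.
Antenna path unavailable [AND]: Waveguide switch malfunctions=not, Transmit chain lost=not, Redundant antenna drive fails=not → not all inputs occur → does not occur.
Backup chain lost [OR]: A ACU is down=not, Antenna path unavailable=not, Backup LO source lost=not, Right upconverter offline=not → no input occurs → does not occur.
Power amp down [OR]: Aft HPA offline=not, Backup chain lost=not → no input occurs → does not occur.
Satellite uplink lost [OR]: Power amp down=not, Reserve HPA 2 is down=not → no input occurs → does not occur.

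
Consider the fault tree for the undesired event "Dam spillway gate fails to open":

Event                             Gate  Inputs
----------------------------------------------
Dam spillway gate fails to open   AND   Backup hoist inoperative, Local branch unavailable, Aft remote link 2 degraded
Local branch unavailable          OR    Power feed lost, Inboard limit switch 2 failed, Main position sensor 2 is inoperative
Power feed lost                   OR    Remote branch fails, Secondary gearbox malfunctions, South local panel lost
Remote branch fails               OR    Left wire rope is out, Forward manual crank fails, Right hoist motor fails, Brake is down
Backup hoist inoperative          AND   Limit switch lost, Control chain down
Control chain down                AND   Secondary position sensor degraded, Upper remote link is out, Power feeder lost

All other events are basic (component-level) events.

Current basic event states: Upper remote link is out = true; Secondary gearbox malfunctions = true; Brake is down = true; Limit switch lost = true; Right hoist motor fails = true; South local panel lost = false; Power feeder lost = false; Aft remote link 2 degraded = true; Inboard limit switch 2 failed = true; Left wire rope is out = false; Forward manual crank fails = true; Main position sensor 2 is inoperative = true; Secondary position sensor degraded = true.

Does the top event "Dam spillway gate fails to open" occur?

No

Control chain down [AND]: Secondary position sensor degraded=occurs, Upper remote link is out=occurs, Power feeder lost=not → not all inputs occur → does not occur.
Backup hoist inoperative [AND]: Limit switch lost=occurs, Control chain down=not → not all inputs occur → does not occur.
Remote branch fails [OR]: Left wire rope is out=not, Forward manual crank fails=occurs, Right hoist motor fails=occurs, Brake is down=occurs → at least one input occurs → occurs.
Power feed lost [OR]: Remote branch fails=occurs, Secondary gearbox malfunctions=occurs, South local panel lost=not → at least one input occurs → occurs.
Local branch unavailable [OR]: Power feed lost=occurs, Inboard limit switch 2 failed=occurs, Main position sensor 2 is inoperative=occurs → at least one input occurs → occurs.
Dam spillway gate fails to open [AND]: Backup hoist inoperative=not, Local branch unavailable=occurs, Aft remote link 2 degraded=occurs → not all inputs occur → does not occur.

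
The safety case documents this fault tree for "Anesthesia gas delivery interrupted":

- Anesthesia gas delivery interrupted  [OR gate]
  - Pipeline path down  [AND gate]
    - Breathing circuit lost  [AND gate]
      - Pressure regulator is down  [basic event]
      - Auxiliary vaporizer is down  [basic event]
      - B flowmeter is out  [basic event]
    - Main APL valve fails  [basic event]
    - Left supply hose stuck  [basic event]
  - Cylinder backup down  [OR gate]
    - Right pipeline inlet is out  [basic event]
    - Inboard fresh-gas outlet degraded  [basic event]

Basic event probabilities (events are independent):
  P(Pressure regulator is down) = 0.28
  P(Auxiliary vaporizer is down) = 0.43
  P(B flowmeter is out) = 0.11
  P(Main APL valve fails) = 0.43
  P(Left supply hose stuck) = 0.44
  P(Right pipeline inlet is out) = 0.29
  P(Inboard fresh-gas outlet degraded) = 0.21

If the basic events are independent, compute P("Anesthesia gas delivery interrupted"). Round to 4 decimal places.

P(Breathing circuit lost) [AND] = 0.28 × 0.43 × 0.11 = 0.013244
P(Pipeline path down) [AND] = 0.013244 × 0.43 × 0.44 = 0.002506
P(Cylinder backup down) [OR] = 1 − (1−0.29) × (1−0.21) = 0.439100
P(Anesthesia gas delivery interrupted) [OR] = 1 − (1−0.002506) × (1−0.439100) = 0.440506
Rounded to 4 decimal places: P(Anesthesia gas delivery interrupted) ≈ 0.4405.

0.4405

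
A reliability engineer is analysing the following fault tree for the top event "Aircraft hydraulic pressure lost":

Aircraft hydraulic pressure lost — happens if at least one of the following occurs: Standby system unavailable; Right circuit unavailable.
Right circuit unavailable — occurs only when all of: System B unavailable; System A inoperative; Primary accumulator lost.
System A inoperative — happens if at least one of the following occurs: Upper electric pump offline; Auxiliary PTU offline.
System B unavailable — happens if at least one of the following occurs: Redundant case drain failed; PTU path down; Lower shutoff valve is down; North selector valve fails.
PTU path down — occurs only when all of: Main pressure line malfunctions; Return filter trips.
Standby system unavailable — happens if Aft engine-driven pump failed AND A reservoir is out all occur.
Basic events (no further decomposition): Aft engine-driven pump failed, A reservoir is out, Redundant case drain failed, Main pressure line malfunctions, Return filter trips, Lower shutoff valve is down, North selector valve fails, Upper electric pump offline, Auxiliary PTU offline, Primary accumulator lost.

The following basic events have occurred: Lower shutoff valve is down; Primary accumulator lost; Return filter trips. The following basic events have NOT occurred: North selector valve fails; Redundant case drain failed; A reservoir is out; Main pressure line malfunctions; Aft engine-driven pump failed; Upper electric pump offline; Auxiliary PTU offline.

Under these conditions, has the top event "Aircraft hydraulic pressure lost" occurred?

No

Standby system unavailable [AND]: Aft engine-driven pump failed=not, A reservoir is out=not → not all inputs occur → does not occur.
PTU path down [AND]: Main pressure line malfunctions=not, Return filter trips=occurs → not all inputs occur → does not occur.
System B unavailable [OR]: Redundant case drain failed=not, PTU path down=not, Lower shutoff valve is down=occurs, North selector valve fails=not → at least one input occurs → occurs.
System A inoperative [OR]: Upper electric pump offline=not, Auxiliary PTU offline=not → no input occurs → does not occur.
Right circuit unavailable [AND]: System B unavailable=occurs, System A inoperative=not, Primary accumulator lost=occurs → not all inputs occur → does not occur.
Aircraft hydraulic pressure lost [OR]: Standby system unavailable=not, Right circuit unavailable=not → no input occurs → does not occur.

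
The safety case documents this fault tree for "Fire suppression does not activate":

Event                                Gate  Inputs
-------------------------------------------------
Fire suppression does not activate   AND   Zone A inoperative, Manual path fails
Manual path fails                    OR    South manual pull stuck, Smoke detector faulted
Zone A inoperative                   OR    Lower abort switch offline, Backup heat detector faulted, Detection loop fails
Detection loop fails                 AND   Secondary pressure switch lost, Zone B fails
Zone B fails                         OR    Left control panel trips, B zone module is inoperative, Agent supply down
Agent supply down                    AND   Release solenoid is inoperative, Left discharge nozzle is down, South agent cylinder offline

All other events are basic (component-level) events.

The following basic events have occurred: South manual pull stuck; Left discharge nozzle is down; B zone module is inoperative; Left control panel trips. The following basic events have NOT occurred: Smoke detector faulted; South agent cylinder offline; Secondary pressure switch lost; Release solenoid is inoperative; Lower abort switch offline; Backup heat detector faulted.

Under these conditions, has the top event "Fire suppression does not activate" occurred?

Agent supply down [AND]: Release solenoid is inoperative=not, Left discharge nozzle is down=occurs, South agent cylinder offline=not → not all inputs occur → does not occur.
Zone B fails [OR]: Left control panel trips=occurs, B zone module is inoperative=occurs, Agent supply down=not → at least one input occurs → occurs.
Detection loop fails [AND]: Secondary pressure switch lost=not, Zone B fails=occurs → not all inputs occur → does not occur.
Zone A inoperative [OR]: Lower abort switch offline=not, Backup heat detector faulted=not, Detection loop fails=not → no input occurs → does not occur.
Manual path fails [OR]: South manual pull stuck=occurs, Smoke detector faulted=not → at least one input occurs → occurs.
Fire suppression does not activate [AND]: Zone A inoperative=not, Manual path fails=occurs → not all inputs occur → does not occur.

No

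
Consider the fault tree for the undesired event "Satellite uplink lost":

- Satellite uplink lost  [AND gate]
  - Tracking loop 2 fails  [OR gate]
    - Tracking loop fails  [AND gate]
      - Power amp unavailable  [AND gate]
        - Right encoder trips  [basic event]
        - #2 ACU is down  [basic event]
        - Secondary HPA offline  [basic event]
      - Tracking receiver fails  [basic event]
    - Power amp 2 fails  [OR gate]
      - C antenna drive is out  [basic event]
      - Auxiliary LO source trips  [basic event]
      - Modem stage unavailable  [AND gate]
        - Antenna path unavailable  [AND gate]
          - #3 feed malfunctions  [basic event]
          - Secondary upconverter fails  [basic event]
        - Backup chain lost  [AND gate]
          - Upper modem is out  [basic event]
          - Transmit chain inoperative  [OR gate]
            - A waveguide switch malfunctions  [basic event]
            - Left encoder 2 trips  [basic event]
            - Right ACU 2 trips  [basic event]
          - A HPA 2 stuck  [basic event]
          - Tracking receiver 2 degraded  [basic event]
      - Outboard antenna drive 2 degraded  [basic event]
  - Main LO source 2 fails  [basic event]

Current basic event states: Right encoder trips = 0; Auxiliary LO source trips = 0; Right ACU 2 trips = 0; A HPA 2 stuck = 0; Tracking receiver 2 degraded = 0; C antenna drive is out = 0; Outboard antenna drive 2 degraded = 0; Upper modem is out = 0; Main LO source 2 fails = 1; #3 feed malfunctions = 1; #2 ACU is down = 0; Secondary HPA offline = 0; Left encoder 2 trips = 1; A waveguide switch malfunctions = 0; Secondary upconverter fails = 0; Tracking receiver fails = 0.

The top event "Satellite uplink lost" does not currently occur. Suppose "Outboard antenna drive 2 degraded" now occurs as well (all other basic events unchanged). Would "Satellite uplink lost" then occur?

Counterfactual: set "Outboard antenna drive 2 degraded" to occurred.
Power amp unavailable [AND]: Right encoder trips=not, #2 ACU is down=not, Secondary HPA offline=not → not all inputs occur → does not occur.
Tracking loop fails [AND]: Power amp unavailable=not, Tracking receiver fails=not → not all inputs occur → does not occur.
Antenna path unavailable [AND]: #3 feed malfunctions=occurs, Secondary upconverter fails=not → not all inputs occur → does not occur.
Transmit chain inoperative [OR]: A waveguide switch malfunctions=not, Left encoder 2 trips=occurs, Right ACU 2 trips=not → at least one input occurs → occurs.
Backup chain lost [AND]: Upper modem is out=not, Transmit chain inoperative=occurs, A HPA 2 stuck=not, Tracking receiver 2 degraded=not → not all inputs occur → does not occur.
Modem stage unavailable [AND]: Antenna path unavailable=not, Backup chain lost=not → not all inputs occur → does not occur.
Power amp 2 fails [OR]: C antenna drive is out=not, Auxiliary LO source trips=not, Modem stage unavailable=not, Outboard antenna drive 2 degraded=occurs → at least one input occurs → occurs.
Tracking loop 2 fails [OR]: Tracking loop fails=not, Power amp 2 fails=occurs → at least one input occurs → occurs.
Satellite uplink lost [AND]: Tracking loop 2 fails=occurs, Main LO source 2 fails=occurs → all inputs occur → occurs.

Yes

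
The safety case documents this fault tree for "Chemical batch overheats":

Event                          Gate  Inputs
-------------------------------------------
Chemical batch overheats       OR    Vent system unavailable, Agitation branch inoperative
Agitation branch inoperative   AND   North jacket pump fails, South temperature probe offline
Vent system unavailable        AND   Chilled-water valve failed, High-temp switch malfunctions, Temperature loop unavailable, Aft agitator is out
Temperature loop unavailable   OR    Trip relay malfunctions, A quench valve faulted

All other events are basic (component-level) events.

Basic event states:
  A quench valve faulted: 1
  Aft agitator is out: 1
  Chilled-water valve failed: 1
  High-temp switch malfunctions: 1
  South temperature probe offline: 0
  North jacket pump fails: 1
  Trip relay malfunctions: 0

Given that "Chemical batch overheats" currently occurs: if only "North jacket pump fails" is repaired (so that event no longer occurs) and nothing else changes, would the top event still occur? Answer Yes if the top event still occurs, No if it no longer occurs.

Yes

Counterfactual: set "North jacket pump fails" to not occurred.
Temperature loop unavailable [OR]: Trip relay malfunctions=not, A quench valve faulted=occurs → at least one input occurs → occurs.
Vent system unavailable [AND]: Chilled-water valve failed=occurs, High-temp switch malfunctions=occurs, Temperature loop unavailable=occurs, Aft agitator is out=occurs → all inputs occur → occurs.
Agitation branch inoperative [AND]: North jacket pump fails=not, South temperature probe offline=not → not all inputs occur → does not occur.
Chemical batch overheats [OR]: Vent system unavailable=occurs, Agitation branch inoperative=not → at least one input occurs → occurs.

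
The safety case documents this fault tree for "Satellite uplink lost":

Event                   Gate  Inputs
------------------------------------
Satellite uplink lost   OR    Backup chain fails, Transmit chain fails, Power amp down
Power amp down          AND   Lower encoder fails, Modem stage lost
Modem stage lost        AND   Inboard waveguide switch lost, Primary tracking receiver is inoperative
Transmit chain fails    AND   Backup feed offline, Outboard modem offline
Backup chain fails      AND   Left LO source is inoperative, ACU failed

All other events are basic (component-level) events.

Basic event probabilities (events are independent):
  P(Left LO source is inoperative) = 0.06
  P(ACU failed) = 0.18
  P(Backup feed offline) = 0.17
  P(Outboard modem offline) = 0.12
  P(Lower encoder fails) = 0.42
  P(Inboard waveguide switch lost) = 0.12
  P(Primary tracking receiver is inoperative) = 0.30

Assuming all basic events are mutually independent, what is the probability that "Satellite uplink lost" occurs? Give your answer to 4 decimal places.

0.0456

P(Backup chain fails) [AND] = 0.06 × 0.18 = 0.010800
P(Transmit chain fails) [AND] = 0.17 × 0.12 = 0.020400
P(Modem stage lost) [AND] = 0.12 × 0.30 = 0.036000
P(Power amp down) [AND] = 0.42 × 0.036000 = 0.015120
P(Satellite uplink lost) [OR] = 1 − (1−0.010800) × (1−0.020400) × (1−0.015120) = 0.045631
Rounded to 4 decimal places: P(Satellite uplink lost) ≈ 0.0456.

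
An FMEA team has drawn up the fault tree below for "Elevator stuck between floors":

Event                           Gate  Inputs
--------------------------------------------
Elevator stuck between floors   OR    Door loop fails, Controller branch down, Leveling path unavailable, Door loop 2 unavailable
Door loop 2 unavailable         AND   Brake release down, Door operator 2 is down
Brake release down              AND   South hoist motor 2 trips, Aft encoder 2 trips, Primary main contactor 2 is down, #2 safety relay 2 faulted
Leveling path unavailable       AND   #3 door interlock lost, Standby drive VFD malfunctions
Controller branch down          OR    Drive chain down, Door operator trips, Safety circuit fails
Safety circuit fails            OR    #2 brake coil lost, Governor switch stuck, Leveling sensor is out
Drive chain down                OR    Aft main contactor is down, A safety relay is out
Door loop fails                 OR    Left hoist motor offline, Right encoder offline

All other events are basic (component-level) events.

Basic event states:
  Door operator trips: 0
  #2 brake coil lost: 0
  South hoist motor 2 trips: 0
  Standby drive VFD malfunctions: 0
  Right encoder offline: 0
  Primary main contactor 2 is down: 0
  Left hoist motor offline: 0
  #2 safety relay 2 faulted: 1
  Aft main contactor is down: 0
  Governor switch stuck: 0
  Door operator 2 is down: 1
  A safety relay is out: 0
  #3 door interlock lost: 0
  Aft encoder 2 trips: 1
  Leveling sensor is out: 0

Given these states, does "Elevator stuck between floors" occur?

Door loop fails [OR]: Left hoist motor offline=not, Right encoder offline=not → no input occurs → does not occur.
Drive chain down [OR]: Aft main contactor is down=not, A safety relay is out=not → no input occurs → does not occur.
Safety circuit fails [OR]: #2 brake coil lost=not, Governor switch stuck=not, Leveling sensor is out=not → no input occurs → does not occur.
Controller branch down [OR]: Drive chain down=not, Door operator trips=not, Safety circuit fails=not → no input occurs → does not occur.
Leveling path unavailable [AND]: #3 door interlock lost=not, Standby drive VFD malfunctions=not → not all inputs occur → does not occur.
Brake release down [AND]: South hoist motor 2 trips=not, Aft encoder 2 trips=occurs, Primary main contactor 2 is down=not, #2 safety relay 2 faulted=occurs → not all inputs occur → does not occur.
Door loop 2 unavailable [AND]: Brake release down=not, Door operator 2 is down=occurs → not all inputs occur → does not occur.
Elevator stuck between floors [OR]: Door loop fails=not, Controller branch down=not, Leveling path unavailable=not, Door loop 2 unavailable=not → no input occurs → does not occur.

No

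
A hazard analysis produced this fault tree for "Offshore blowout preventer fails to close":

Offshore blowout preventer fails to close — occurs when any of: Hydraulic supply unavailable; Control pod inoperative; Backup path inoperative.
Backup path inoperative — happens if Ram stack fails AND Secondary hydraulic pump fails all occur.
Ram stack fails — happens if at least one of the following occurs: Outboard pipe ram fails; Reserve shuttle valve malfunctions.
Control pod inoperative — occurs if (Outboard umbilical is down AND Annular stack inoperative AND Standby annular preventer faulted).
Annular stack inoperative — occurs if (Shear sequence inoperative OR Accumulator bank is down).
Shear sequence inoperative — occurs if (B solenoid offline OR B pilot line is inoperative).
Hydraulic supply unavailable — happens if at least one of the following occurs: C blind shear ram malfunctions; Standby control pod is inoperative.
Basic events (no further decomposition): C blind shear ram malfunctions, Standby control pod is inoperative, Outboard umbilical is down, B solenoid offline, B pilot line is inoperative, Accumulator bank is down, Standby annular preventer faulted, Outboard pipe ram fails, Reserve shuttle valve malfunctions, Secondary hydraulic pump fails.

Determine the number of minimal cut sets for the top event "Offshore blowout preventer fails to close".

7

Hydraulic supply unavailable [OR]: union of children's cut sets → 2 cut set(s).
Shear sequence inoperative [OR]: union of children's cut sets → 2 cut set(s).
Annular stack inoperative [OR]: union of children's cut sets → 3 cut set(s).
Control pod inoperative [AND]: one cut set from each child combined → 1 × 3 × 1 = 3 cut set(s).
Ram stack fails [OR]: union of children's cut sets → 2 cut set(s).
Backup path inoperative [AND]: one cut set from each child combined → 2 × 1 = 2 cut set(s).
Offshore blowout preventer fails to close [OR]: union of children's cut sets → 7 cut set(s).
Minimal cut sets: {C blind shear ram malfunctions}; {Standby control pod is inoperative}; {B solenoid offline, Outboard umbilical is down, Standby annular preventer faulted}; {B pilot line is inoperative, Outboard umbilical is down, Standby annular preventer faulted}; {Accumulator bank is down, Outboard umbilical is down, Standby annular preventer faulted}; {Outboard pipe ram fails, Secondary hydraulic pump fails}; {Reserve shuttle valve malfunctions, Secondary hydraulic pump fails}.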